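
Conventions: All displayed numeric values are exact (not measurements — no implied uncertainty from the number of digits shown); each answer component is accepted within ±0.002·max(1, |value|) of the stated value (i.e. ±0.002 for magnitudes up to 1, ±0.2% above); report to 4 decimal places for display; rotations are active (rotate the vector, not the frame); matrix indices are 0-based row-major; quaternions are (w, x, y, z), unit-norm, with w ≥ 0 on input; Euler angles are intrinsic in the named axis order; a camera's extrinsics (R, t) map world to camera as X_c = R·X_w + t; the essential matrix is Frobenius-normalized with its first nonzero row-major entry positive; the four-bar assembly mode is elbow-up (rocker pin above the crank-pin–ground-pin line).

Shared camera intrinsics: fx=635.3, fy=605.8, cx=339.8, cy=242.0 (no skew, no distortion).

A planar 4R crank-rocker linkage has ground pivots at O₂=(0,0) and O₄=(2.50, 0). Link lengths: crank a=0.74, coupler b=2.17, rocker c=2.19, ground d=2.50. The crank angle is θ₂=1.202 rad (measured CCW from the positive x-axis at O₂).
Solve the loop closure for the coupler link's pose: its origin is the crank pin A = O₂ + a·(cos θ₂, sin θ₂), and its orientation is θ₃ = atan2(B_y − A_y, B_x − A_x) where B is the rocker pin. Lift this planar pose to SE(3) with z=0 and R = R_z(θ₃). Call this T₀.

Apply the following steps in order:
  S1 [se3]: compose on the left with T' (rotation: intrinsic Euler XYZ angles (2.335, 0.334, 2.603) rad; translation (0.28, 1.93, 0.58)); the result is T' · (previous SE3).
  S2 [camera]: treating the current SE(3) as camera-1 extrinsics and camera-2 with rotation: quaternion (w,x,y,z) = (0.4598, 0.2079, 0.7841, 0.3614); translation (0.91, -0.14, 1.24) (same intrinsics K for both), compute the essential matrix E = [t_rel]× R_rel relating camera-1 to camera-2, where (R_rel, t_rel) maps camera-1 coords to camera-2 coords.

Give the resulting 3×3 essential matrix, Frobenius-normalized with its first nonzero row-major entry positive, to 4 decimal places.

matrix = [0.1102 0.0923 0.0801; 0.4551 0.5136 -0.1118; 0.1678 -0.0266 0.6787]

source (fourbar_fk): coupler pose = R=[0.7568 -0.6537 0.0000; 0.6537 0.7568 0.0000; 0.0000 0.0000 1.0000], t=(0.2668, 0.6902, 0.0000)
after S1 (compose_se3): R=[-0.9305 0.1634 0.3278; -0.1134 0.7225 -0.6820; -0.3483 -0.6718 -0.6537], t=(-0.2708, 2.1073, 0.1188)
after S2 (essential): [0.1102 0.0923 0.0801; 0.4551 0.5136 -0.1118; 0.1678 -0.0266 0.6787]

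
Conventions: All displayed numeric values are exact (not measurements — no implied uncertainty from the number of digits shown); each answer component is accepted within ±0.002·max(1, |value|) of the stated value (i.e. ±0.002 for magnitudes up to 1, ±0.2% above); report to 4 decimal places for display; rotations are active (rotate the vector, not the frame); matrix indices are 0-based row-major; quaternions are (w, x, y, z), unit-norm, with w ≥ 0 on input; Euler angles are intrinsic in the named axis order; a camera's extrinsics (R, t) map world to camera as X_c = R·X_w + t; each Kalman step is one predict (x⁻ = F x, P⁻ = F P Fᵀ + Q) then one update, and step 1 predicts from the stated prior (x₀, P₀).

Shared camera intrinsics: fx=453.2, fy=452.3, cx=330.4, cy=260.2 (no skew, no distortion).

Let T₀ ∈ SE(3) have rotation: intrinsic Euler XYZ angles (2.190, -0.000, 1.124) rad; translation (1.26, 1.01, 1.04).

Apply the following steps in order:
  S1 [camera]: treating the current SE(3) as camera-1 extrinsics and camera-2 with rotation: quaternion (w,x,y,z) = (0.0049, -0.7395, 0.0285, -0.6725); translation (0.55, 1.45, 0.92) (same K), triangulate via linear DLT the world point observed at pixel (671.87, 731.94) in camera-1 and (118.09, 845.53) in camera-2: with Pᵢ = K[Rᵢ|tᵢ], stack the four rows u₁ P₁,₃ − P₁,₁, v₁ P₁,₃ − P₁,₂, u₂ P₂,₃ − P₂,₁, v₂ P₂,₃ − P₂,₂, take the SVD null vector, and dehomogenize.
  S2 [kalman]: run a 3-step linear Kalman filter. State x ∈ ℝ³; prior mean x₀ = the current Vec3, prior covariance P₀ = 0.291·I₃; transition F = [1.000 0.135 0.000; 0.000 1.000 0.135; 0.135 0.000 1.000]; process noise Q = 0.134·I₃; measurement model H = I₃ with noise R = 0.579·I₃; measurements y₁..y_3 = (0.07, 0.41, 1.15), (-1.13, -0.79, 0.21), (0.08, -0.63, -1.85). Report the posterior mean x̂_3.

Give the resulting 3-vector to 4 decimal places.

after S1 (triangulate): (0.1330, -0.0223, -1.1120)
after S2 (kf_track): (-0.2743, -0.4587, -0.7711)

result = (-0.2743, -0.4587, -0.7711)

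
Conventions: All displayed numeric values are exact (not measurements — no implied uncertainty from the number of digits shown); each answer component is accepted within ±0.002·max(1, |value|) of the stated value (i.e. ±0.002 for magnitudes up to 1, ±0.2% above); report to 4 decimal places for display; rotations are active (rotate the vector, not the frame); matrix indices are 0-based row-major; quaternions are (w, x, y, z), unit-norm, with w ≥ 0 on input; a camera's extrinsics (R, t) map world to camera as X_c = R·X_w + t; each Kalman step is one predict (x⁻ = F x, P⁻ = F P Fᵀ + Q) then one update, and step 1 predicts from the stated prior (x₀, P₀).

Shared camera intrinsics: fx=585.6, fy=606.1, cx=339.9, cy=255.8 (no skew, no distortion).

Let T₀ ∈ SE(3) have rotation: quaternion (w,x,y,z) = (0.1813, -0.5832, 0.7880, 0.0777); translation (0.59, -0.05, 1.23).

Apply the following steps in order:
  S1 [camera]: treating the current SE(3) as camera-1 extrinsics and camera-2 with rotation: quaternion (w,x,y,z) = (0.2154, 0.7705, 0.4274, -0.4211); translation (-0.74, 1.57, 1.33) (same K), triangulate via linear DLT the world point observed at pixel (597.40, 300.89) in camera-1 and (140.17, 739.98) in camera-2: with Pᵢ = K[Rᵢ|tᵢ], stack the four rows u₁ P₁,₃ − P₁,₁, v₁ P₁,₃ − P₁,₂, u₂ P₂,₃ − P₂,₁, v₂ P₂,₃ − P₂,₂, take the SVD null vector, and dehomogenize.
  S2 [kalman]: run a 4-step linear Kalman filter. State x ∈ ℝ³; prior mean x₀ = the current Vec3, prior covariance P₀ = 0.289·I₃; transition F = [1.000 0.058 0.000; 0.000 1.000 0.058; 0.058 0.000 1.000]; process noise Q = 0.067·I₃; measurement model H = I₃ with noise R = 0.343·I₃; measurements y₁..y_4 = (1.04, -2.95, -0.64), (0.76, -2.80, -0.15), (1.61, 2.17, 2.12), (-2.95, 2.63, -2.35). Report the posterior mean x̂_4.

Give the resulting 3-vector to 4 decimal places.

result = (-0.6037, 0.5310, -0.5349)

after S1 (triangulate): (-1.1070, -0.7749, -1.4166)
after S2 (kf_track): (-0.6037, 0.5310, -0.5349)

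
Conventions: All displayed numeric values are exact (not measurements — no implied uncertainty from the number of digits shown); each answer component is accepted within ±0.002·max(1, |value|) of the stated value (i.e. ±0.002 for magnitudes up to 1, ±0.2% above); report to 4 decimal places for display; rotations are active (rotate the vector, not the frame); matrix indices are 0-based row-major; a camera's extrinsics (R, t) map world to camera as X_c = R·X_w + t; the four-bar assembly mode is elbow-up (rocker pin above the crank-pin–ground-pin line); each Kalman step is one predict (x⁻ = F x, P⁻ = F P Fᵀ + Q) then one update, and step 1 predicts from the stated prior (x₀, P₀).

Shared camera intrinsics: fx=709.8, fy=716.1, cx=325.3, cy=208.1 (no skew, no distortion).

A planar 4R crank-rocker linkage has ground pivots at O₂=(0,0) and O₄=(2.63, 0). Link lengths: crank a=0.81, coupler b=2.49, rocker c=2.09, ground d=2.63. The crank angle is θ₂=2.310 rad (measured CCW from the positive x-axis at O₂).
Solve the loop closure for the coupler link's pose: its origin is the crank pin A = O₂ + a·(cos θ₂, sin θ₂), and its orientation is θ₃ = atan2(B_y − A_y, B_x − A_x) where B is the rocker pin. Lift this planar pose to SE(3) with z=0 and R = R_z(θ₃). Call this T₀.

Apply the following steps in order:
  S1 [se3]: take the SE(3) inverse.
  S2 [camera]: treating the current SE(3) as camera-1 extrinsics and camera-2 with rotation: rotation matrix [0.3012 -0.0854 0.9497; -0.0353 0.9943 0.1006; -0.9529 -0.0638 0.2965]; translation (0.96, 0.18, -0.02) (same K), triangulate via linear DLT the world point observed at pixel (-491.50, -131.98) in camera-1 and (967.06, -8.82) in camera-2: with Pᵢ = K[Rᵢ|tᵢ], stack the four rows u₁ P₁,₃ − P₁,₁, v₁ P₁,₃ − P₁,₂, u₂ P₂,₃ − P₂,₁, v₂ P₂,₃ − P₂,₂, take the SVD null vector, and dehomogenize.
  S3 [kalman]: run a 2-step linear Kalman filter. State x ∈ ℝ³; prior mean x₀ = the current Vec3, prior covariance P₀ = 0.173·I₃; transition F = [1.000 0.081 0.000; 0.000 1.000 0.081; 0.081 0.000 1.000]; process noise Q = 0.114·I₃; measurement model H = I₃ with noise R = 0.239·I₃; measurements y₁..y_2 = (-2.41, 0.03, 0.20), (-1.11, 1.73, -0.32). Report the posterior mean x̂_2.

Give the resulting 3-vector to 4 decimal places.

result = (-1.6703, 0.6805, 0.2197)

source (fourbar_fk): coupler pose = R=[0.8693 -0.4942 0.0000; 0.4942 0.8693 0.0000; 0.0000 0.0000 1.0000], t=(-0.5457, 0.5986, 0.0000)
after S1 (invert_se3): R=[0.8693 0.4942 0.0000; -0.4942 0.8693 0.0000; 0.0000 0.0000 1.0000], t=(0.1786, -0.7901, 0.0000)
after S2 (triangulate): (-1.9253, -1.1700, 1.8018)
after S3 (kf_track): (-1.6703, 0.6805, 0.2197)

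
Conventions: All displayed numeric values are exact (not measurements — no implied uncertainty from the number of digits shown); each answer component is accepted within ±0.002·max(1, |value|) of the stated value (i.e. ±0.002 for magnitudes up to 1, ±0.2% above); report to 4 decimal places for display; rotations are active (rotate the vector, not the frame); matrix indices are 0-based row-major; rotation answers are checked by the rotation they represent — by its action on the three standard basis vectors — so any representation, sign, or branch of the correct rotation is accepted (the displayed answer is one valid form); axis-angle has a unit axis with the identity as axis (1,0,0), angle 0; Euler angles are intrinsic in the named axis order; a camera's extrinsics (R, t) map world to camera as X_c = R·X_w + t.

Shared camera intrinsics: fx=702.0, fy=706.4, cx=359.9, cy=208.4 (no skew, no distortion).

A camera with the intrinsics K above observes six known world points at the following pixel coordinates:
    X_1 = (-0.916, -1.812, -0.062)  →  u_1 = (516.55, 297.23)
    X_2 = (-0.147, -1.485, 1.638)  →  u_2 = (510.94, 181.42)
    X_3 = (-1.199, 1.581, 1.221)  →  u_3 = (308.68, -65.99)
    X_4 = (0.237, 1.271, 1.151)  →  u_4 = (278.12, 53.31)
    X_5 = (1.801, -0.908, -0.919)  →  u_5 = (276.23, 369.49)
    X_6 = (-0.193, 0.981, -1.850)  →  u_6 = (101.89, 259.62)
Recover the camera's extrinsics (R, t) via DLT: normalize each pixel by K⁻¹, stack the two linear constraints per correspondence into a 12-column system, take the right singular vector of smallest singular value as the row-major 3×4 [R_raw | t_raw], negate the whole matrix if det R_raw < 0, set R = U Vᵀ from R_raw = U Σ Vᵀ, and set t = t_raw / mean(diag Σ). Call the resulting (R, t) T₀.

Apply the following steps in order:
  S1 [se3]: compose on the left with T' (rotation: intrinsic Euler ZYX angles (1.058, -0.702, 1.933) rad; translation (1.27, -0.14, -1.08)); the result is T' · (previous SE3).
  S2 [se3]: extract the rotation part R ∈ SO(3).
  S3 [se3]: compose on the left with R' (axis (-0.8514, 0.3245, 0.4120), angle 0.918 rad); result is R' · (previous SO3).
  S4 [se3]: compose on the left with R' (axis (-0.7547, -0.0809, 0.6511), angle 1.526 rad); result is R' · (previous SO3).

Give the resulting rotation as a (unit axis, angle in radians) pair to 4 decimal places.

source (pnp_recover): camera pose = R=[-0.4212 -0.7541 0.5040; 0.3762 -0.6509 -0.6594; 0.8253 -0.0881 0.5578], t=(-0.3800, -0.1200, 6.6399)
after S1 (compose_se3): R=[0.6121 -0.3723 0.6977; -0.7576 -0.0232 0.6523; -0.2267 -0.9278 -0.2963], t=(7.2820, -2.0312, -3.2075)
after S2 (rot_of_se3): [0.6121 -0.3723 0.6977; -0.7576 -0.0232 0.6523; -0.2267 -0.9278 -0.2963]
after S3 (compose_so3): [0.8489 -0.4334 0.3026; -0.5228 -0.7728 0.3599; 0.0778 -0.4637 -0.8826]
after S4 (compose_so3): [0.7666 0.4575 0.4506; 0.6298 -0.6728 -0.3882; 0.1256 0.5814 -0.8039]

rotation (axis_angle) = ((0.9350, 0.3134, 0.1661), 2.5965)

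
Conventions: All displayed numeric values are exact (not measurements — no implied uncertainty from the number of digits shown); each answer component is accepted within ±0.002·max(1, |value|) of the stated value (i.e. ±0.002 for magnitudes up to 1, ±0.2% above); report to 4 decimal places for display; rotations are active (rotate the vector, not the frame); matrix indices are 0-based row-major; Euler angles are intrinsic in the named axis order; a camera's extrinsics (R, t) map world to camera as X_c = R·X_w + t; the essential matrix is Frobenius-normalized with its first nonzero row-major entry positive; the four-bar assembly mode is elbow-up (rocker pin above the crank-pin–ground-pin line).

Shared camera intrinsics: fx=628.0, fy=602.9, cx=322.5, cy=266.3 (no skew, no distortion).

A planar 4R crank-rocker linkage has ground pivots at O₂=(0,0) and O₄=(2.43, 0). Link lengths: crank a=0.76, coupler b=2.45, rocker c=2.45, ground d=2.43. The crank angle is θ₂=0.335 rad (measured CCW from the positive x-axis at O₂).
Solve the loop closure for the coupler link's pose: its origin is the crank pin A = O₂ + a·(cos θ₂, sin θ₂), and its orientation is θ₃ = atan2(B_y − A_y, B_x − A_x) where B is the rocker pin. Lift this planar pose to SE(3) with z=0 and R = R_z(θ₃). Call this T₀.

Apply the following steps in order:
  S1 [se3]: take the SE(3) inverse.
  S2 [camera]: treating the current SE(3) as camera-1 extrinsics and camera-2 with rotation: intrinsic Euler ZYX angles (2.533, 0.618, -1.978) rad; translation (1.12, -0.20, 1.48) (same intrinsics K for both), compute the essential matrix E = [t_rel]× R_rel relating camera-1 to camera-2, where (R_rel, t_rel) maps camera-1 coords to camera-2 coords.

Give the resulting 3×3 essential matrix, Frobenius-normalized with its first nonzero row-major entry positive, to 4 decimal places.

matrix = [0.2032 -0.2175 -0.4309; -0.5768 -0.4002 0.0208; -0.0948 0.2635 0.3925]

source (fourbar_fk): coupler pose = R=[0.4845 -0.8748 0.0000; 0.8748 0.4845 0.0000; 0.0000 0.0000 1.0000], t=(0.7178, 0.2499, 0.0000)
after S1 (invert_se3): R=[0.4845 0.8748 0.0000; -0.8748 0.4845 -0.0000; 0.0000 0.0000 1.0000], t=(-0.5663, 0.5068, 0.0000)
after S2 (essential): [0.2032 -0.2175 -0.4309; -0.5768 -0.4002 0.0208; -0.0948 0.2635 0.3925]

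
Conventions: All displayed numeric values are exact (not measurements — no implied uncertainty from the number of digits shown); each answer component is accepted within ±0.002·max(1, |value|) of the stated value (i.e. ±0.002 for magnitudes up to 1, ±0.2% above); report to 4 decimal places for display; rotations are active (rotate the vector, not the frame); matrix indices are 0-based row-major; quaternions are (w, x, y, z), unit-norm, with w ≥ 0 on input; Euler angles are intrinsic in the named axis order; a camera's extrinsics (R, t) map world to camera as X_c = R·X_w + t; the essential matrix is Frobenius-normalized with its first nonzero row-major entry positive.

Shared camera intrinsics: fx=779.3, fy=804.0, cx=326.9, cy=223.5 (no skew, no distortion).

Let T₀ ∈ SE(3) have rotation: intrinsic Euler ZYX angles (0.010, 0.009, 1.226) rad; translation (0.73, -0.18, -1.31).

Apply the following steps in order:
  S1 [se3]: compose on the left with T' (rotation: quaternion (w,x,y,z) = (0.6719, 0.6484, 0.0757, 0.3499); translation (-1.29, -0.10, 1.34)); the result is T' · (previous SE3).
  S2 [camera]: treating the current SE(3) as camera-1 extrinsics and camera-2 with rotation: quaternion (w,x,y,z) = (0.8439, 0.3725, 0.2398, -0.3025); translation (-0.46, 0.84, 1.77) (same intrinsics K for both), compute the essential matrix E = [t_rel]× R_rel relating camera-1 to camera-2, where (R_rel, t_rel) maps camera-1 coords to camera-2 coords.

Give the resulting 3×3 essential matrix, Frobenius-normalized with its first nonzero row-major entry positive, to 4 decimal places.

after S1 (compose_se3): R=[0.7349 0.4008 0.5471; 0.5748 -0.7962 -0.1889; 0.3599 0.4533 -0.8155], t=(-1.4078, 1.4023, 1.2371)
after S2 (essential): [0.3149 0.3426 -0.5230; 0.6168 -0.0393 0.3433; -0.0340 -0.0496 0.0807]

matrix = [0.3149 0.3426 -0.5230; 0.6168 -0.0393 0.3433; -0.0340 -0.0496 0.0807]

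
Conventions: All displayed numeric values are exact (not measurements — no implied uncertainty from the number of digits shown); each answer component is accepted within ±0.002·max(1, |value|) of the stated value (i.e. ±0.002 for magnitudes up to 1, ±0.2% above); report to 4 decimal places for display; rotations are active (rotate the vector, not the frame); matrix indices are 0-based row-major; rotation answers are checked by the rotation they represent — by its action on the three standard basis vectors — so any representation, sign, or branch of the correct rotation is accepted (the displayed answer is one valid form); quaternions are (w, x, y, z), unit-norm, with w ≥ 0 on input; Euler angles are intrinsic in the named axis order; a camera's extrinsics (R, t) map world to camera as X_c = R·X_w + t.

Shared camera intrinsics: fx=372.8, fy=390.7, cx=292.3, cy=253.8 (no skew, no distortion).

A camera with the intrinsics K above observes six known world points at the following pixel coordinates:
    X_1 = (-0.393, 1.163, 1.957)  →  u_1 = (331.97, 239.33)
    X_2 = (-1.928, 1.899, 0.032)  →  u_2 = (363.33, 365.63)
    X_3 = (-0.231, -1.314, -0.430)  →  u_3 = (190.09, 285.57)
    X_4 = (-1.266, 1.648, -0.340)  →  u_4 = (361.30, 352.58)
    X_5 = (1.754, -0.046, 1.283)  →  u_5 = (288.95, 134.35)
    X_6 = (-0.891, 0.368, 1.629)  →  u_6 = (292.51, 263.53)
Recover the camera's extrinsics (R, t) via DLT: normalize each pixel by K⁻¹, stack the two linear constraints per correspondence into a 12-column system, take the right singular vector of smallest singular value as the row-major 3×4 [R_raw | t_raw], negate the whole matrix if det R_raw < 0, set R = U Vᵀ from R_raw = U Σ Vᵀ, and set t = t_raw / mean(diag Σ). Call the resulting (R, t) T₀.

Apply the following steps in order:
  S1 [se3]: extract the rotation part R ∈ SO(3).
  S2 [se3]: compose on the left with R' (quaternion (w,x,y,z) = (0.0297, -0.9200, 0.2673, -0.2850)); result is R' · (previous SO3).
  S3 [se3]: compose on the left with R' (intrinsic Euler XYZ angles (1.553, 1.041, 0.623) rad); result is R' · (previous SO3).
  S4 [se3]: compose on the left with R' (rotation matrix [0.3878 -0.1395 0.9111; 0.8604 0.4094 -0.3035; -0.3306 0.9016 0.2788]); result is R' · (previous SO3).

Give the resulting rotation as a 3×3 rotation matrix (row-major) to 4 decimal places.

rotation (matrix) = ((0.9080, 0.1351, 0.3966), (-0.0416, 0.9710, -0.2354), (-0.4169, 0.1972, 0.8873))

source (pnp_recover): camera pose = R=[0.1325 0.9912 0.0047; -0.8571 0.1170 -0.5018; -0.4979 0.0625 0.8650], t=(-0.2500, 0.2100, 6.1198)
after S1 (rot_of_se3): [0.1325 0.9912 0.0047; -0.8571 0.1170 -0.5018; -0.4979 0.0625 0.8650]
after S2 (compose_so3): [0.2301 0.6667 0.7089; 0.7143 -0.6104 0.3423; 0.6609 0.4276 -0.6167]
after S3 (compose_so3): [0.4541 0.8226 -0.3421; -0.5196 0.5565 0.6483; 0.7237 -0.1167 0.6802]
after S4 (compose_so3): [0.9080 0.1351 0.3966; -0.0416 0.9710 -0.2354; -0.4169 0.1972 0.8873]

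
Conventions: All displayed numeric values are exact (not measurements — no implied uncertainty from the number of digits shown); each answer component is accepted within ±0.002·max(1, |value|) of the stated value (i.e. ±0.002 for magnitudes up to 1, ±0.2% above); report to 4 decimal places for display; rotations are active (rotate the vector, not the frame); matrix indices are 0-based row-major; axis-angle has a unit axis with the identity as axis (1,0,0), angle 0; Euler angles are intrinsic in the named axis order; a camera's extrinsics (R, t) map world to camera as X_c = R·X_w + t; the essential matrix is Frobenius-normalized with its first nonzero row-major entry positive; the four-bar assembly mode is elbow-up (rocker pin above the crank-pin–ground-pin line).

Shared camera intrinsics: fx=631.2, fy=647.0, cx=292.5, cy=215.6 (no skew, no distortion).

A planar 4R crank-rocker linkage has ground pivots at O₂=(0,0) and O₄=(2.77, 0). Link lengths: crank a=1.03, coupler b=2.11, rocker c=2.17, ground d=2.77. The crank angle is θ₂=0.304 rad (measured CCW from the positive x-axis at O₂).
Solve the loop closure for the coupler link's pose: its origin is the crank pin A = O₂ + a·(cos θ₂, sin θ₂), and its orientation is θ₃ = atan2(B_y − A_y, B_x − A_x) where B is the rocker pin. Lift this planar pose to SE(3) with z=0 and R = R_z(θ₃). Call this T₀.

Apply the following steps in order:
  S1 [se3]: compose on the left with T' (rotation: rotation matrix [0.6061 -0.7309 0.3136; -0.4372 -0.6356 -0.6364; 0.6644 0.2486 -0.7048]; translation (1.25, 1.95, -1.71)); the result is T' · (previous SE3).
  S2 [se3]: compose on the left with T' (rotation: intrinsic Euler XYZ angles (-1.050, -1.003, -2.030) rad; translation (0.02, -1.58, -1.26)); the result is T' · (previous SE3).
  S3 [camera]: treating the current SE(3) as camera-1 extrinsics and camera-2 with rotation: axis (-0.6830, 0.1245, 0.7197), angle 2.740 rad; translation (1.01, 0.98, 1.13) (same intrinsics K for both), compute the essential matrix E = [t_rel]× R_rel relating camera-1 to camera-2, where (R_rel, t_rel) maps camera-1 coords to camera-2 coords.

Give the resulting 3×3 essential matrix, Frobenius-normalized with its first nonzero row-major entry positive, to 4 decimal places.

matrix = [0.2318 0.0850 0.0745; 0.4164 -0.0813 0.5306; 0.4238 0.4294 -0.3287]

source (fourbar_fk): coupler pose = R=[0.5465 -0.8374 0.0000; 0.8374 0.5465 0.0000; 0.0000 0.0000 1.0000], t=(0.9828, 0.3083, 0.0000)
after S1 (compose_se3): R=[-0.2808 -0.9071 0.3136; -0.7712 0.0188 -0.6363; 0.5713 -0.4205 -0.7048], t=(1.6203, 1.3244, -0.9804)
after S2 (compose_se3): R=[-0.7865 0.5798 0.2127; 0.1473 0.5106 -0.8471; -0.5998 -0.6349 -0.4870], t=(1.0988, -2.7091, 0.4435)
after S3 (essential): [0.2318 0.0850 0.0745; 0.4164 -0.0813 0.5306; 0.4238 0.4294 -0.3287]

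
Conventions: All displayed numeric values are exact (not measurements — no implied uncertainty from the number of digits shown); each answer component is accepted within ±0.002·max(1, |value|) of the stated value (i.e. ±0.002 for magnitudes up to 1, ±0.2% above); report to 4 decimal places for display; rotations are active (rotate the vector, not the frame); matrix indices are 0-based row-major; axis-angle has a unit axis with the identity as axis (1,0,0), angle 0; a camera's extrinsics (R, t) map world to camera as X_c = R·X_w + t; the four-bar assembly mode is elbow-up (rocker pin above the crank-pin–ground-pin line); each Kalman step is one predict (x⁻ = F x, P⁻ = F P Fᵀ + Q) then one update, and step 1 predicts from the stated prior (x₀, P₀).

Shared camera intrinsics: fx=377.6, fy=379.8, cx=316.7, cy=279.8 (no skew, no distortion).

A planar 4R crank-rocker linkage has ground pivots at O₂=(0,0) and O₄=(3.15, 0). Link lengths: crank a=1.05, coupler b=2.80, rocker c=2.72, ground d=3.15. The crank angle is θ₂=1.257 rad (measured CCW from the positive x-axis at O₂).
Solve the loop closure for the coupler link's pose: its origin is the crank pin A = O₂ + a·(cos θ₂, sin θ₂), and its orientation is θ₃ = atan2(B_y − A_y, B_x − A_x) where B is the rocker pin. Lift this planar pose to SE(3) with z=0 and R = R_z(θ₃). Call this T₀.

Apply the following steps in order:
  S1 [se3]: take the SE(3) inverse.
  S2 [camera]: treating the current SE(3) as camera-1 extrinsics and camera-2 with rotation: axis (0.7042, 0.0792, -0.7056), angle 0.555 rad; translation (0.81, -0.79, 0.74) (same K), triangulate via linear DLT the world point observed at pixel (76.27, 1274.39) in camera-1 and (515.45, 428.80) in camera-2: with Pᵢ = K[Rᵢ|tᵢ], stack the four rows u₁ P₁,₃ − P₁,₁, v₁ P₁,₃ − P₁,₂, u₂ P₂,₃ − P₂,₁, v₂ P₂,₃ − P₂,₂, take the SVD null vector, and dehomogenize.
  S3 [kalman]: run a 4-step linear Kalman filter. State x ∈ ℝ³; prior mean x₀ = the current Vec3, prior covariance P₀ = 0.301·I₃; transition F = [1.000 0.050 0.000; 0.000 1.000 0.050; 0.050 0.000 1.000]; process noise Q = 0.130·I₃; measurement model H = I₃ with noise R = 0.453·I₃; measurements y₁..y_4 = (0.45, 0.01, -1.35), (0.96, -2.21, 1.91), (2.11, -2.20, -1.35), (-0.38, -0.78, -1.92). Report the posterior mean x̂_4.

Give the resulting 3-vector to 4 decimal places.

source (fourbar_fk): coupler pose = R=[0.8052 -0.5931 0.0000; 0.5931 0.8052 0.0000; 0.0000 0.0000 1.0000], t=(0.3241, 0.9987, 0.0000)
after S1 (invert_se3): R=[0.8052 0.5931 0.0000; -0.5931 0.8052 0.0000; 0.0000 0.0000 1.0000], t=(-0.8533, -0.6119, 0.0000)
after S2 (triangulate): (-0.5373, 1.7205, 0.4170)
after S3 (kf_track): (0.4223, -1.0478, -0.9145)

result = (0.4223, -1.0478, -0.9145)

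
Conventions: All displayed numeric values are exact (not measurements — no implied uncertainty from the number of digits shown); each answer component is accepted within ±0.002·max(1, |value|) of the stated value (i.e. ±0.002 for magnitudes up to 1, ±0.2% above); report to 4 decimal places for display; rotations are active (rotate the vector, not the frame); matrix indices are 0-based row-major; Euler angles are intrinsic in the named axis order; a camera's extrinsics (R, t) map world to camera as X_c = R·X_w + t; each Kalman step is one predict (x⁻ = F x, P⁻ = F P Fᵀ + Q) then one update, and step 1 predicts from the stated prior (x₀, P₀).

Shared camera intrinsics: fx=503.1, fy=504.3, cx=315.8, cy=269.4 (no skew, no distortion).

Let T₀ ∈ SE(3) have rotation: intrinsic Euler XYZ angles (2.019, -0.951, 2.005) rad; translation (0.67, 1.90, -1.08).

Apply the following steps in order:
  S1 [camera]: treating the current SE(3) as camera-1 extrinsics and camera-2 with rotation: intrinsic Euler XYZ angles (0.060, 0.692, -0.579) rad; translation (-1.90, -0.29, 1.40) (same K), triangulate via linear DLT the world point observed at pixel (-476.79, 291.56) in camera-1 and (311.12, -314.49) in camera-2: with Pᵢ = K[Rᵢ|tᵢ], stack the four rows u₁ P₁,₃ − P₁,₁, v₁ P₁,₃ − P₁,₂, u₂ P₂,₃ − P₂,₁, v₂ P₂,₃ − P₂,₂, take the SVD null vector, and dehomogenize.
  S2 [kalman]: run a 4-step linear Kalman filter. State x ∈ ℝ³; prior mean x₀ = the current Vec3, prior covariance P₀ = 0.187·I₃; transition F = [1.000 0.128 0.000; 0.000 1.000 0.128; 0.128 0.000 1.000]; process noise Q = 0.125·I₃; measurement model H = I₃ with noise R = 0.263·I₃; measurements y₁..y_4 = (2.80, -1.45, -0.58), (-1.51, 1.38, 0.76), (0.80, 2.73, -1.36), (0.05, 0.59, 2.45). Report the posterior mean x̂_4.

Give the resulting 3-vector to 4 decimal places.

result = (0.4472, 1.0311, 1.1183)

after S1 (triangulate): (1.9122, -0.9949, 1.6755)
after S2 (kf_track): (0.4472, 1.0311, 1.1183)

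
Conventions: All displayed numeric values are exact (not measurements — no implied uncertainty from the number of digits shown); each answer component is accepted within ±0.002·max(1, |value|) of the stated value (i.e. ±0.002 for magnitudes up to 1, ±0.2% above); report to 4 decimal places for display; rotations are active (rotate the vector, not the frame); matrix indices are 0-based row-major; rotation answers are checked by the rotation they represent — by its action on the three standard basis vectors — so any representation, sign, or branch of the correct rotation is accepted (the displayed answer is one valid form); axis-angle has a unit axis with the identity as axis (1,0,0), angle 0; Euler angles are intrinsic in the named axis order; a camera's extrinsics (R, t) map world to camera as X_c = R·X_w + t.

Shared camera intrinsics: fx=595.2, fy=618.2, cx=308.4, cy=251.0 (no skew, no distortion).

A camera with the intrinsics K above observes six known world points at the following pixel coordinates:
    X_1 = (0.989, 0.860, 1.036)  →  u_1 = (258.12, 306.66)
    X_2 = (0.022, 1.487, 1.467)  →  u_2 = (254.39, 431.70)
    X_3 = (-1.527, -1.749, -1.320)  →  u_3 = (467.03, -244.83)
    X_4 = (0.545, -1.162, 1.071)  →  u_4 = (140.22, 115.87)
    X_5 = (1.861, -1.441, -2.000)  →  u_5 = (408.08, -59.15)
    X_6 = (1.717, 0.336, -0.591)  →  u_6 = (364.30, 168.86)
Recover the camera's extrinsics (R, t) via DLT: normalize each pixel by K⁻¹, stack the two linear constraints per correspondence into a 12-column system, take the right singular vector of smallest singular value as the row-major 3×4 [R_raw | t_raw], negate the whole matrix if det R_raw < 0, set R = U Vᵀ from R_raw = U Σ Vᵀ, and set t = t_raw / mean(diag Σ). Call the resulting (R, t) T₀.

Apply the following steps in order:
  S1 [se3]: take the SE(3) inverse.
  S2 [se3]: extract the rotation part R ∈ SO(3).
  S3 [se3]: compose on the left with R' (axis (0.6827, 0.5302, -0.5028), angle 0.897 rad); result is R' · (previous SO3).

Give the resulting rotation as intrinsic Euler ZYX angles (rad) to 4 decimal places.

source (pnp_recover): camera pose = R=[-0.1329 0.4529 -0.8816; -0.2342 0.8500 0.4719; 0.9631 0.2692 -0.0069], t=(0.1600, -0.4599, 4.6896)
after S1 (invert_se3): R=[-0.1329 -0.2342 0.9631; 0.4529 0.8500 0.2692; -0.8816 0.4719 -0.0069], t=(-4.6029, -0.9439, 0.3904)
after S2 (rot_of_se3): [-0.1329 -0.2342 0.9631; 0.4529 0.8500 0.2692; -0.8816 0.4719 -0.0069]
after S3 (compose_so3): [-0.1181 0.3971 0.9101; 0.9233 0.3813 -0.0465; -0.3655 0.8348 -0.4117]

rotation (euler_zyx) = (1.6980, 0.3742, 2.0289)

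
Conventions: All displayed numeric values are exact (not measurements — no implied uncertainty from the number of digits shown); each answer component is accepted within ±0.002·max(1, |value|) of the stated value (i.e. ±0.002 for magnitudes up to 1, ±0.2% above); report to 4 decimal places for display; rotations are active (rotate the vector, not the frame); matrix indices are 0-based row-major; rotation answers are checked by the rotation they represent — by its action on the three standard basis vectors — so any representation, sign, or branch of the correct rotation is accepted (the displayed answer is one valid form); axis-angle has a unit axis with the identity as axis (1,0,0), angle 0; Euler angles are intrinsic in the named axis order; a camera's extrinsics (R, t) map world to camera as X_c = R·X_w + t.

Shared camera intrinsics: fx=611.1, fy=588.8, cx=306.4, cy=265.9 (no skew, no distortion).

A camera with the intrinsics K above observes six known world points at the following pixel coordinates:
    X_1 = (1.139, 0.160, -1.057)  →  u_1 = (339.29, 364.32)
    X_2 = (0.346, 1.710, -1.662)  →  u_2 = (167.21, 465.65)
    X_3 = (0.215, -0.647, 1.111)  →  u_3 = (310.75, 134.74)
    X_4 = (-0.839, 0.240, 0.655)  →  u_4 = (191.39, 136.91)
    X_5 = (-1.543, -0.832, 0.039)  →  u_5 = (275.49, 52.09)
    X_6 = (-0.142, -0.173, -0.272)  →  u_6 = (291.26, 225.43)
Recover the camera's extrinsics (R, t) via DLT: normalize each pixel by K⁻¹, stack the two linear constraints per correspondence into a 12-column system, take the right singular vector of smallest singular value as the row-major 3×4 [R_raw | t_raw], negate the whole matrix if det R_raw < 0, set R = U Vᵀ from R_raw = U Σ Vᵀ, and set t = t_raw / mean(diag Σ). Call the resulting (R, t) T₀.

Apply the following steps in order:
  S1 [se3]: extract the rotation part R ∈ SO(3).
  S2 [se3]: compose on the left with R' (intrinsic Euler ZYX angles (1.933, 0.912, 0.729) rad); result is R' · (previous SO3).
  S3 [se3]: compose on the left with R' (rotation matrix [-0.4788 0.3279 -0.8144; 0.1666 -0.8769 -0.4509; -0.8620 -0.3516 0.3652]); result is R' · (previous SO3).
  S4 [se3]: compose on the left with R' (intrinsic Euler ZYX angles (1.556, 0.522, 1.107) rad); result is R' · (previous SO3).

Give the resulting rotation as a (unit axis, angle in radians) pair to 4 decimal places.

source (pnp_recover): camera pose = R=[0.4112 -0.8692 -0.2747; 0.4916 0.4652 -0.7362; 0.7677 0.1677 0.6185], t=(-0.3000, -0.4200, 5.6908)
after S1 (rot_of_se3): [0.4112 -0.8692 -0.2747; 0.4916 0.4652 -0.7362; 0.7677 0.1677 0.6185]
after S2 (compose_so3): [-0.2060 -0.1533 0.9665; 0.9521 -0.2593 0.1618; 0.2258 0.9535 0.1994]
after S3 (compose_so3): [0.2269 -0.7882 -0.5721; -0.9711 -0.2281 -0.0708; -0.0747 0.5716 -0.8172]
after S4 (compose_so3): [0.3638 0.6034 -0.7096; -0.2584 -0.6665 -0.6993; -0.8949 0.4378 -0.0865]

rotation (axis_angle) = ((0.7903, 0.1288, -0.5990), 2.3386)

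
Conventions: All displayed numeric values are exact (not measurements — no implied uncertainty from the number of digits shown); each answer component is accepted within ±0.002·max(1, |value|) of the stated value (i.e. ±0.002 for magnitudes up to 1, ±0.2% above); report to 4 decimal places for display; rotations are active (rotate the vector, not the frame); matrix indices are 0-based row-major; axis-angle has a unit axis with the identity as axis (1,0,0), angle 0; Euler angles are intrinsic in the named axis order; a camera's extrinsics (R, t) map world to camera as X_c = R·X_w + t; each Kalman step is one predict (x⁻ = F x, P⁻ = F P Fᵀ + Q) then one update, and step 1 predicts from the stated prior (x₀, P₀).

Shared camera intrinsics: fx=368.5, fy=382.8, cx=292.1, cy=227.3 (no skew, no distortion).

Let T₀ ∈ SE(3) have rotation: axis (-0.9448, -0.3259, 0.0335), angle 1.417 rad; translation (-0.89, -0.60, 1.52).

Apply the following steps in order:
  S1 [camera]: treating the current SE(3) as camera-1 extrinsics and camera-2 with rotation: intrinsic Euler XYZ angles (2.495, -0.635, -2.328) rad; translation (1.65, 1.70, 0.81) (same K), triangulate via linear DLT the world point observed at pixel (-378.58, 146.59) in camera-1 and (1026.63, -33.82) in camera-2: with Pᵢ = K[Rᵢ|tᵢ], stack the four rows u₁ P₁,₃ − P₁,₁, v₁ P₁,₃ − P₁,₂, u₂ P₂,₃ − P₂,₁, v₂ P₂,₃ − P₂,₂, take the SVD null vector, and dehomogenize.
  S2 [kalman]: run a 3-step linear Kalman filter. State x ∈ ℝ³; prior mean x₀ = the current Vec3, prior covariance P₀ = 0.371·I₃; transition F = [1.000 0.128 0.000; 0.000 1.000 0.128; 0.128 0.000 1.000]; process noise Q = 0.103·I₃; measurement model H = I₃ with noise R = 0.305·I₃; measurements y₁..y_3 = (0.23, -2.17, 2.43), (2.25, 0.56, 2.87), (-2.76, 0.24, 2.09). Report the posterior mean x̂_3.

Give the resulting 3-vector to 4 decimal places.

result = (-0.8683, 0.0461, 2.2286)

after S1 (triangulate): (-1.9275, -0.6602, 1.0400)
after S2 (kf_track): (-0.8683, 0.0461, 2.2286)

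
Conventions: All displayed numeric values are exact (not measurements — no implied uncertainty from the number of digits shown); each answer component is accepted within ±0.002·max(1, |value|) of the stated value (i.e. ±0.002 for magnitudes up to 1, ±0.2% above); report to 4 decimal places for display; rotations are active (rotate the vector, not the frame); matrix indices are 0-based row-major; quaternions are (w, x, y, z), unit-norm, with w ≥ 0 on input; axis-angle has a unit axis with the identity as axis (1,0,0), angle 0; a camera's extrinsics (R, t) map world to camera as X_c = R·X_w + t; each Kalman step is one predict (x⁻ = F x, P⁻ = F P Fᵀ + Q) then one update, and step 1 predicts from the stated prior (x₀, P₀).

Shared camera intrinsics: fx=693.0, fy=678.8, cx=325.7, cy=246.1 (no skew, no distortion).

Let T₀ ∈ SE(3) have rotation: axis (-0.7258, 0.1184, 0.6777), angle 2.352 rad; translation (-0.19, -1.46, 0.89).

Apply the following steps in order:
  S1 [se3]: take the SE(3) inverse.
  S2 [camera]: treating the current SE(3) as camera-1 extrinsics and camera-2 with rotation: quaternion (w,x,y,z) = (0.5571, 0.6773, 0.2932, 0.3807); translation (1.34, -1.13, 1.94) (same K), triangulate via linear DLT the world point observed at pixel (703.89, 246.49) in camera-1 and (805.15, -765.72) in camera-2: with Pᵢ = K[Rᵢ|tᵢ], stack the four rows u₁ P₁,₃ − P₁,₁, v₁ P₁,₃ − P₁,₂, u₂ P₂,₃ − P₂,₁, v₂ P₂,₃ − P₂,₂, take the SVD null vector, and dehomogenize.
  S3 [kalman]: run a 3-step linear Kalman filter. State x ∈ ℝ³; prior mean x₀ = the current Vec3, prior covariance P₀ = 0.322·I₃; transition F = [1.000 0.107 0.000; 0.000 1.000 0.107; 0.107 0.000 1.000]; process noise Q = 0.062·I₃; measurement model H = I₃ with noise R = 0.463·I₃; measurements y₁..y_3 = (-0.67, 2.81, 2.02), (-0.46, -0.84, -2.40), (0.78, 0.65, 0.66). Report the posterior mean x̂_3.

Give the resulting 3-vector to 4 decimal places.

after S1 (invert_se3): R=[0.1935 0.3347 -0.9222; -0.6276 -0.6803 -0.3786; -0.7541 0.6520 0.0784], t=(1.3462, -0.7756, 0.7389)
after S2 (triangulate): (-1.1102, -0.2769, 0.2872)
after S3 (kf_track): (-0.1705, 0.5518, 0.0097)

result = (-0.1705, 0.5518, 0.0097)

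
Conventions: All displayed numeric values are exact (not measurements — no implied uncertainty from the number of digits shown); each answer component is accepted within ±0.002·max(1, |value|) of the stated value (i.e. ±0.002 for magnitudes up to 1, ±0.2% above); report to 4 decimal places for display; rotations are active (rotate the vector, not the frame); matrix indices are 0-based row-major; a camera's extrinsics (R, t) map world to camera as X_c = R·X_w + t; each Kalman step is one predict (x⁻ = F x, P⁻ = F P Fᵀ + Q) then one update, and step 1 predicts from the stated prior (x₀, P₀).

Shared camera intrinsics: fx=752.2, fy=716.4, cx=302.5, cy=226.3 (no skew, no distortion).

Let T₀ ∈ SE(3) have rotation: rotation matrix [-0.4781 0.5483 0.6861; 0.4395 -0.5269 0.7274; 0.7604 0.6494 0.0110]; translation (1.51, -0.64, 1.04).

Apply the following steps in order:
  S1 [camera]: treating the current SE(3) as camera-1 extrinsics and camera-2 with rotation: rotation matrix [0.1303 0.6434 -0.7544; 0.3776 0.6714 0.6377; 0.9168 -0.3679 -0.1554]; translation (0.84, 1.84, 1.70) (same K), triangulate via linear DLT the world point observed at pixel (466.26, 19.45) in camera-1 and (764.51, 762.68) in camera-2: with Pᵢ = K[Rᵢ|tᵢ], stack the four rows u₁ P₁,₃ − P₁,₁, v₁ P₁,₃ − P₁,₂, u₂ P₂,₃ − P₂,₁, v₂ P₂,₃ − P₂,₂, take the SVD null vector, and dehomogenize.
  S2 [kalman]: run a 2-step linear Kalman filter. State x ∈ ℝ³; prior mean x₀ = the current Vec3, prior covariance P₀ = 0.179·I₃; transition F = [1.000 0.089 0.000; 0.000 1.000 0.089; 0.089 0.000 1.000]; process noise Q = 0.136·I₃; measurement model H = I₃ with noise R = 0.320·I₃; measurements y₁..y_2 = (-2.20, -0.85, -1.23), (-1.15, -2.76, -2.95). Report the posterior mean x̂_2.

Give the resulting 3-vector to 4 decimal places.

after S1 (triangulate): (1.5380, 0.4652, -0.7063)
after S2 (kf_track): (-0.7977, -1.5543, -1.9788)

result = (-0.7977, -1.5543, -1.9788)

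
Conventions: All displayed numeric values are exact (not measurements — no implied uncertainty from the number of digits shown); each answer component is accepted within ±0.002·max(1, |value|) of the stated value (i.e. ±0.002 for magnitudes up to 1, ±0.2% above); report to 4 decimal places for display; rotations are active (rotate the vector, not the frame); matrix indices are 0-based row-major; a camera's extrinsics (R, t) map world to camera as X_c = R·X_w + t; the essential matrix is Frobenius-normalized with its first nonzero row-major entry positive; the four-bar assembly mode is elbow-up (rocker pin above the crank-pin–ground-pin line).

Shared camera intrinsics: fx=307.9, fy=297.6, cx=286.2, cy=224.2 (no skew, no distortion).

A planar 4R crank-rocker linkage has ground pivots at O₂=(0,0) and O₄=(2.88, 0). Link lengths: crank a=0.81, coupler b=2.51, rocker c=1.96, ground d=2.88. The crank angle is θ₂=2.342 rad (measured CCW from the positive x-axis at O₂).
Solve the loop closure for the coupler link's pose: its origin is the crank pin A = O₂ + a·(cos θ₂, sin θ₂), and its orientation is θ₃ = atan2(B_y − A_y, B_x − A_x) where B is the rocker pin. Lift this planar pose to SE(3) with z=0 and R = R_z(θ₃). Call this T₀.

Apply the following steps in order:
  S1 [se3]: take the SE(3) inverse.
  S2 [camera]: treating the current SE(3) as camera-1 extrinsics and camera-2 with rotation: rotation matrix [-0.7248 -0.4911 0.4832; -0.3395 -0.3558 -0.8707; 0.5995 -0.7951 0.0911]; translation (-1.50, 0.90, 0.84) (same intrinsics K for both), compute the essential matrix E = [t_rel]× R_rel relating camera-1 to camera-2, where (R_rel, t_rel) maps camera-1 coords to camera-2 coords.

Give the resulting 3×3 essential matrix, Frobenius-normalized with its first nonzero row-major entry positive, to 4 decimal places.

matrix = [0.0955 -0.3673 0.0498; 0.1216 -0.5789 0.0625; 0.5991 0.1731 0.3329]

source (fourbar_fk): coupler pose = R=[0.9156 -0.4020 0.0000; 0.4020 0.9156 0.0000; 0.0000 0.0000 1.0000], t=(-0.5646, 0.5808, 0.0000)
after S1 (invert_se3): R=[0.9156 0.4020 0.0000; -0.4020 0.9156 0.0000; 0.0000 0.0000 1.0000], t=(0.2835, -0.7588, 0.0000)
after S2 (essential): [0.0955 -0.3673 0.0498; 0.1216 -0.5789 0.0625; 0.5991 0.1731 0.3329]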